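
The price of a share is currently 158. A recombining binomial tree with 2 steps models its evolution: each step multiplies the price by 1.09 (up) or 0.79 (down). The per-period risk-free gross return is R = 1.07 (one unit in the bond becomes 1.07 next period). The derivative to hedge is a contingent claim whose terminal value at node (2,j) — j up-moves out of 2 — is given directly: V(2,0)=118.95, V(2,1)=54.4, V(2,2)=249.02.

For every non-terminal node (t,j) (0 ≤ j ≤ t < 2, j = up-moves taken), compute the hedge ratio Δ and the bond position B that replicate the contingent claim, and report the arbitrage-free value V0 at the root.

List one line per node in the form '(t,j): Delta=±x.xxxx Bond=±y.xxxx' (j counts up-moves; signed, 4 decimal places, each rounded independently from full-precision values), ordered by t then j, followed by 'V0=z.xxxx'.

(0,0): Delta=3.4966 Bond=-356.6226
(1,0): Delta=-1.7238 Bond=270.0296
(1,1): Delta=3.7669 Bond=-428.1302
V0=195.8446

The replicating-portfolio and risk-neutral prices coincide; use p* = (1.07−0.79)/(1.09−0.79) = 0.9333 for the latter.
Payoff layer (t=2): V(2,0)=118.9500, V(2,1)=54.4000, V(2,2)=249.0200
Node (1,0) S=124.8200: V=(p*·54.4000+(1−p*)·118.9500)/1.07=54.8629; Δ=(54.4000−118.9500)/(136.0538−98.6078)=-1.7238; B=V−Δ·S=270.0296
Node (1,1) S=172.2200: V=(p*·249.0200+(1−p*)·54.4000)/1.07=220.6031; Δ=(249.0200−54.4000)/(187.7198−136.0538)=3.7669; B=V−Δ·S=-428.1302
Node (0,0) S=158.0000: V=(p*·220.6031+(1−p*)·54.8629)/1.07=195.8446; Δ=(220.6031−54.8629)/(172.2200−124.8200)=3.4966; B=V−Δ·S=-356.6226
The time-0 hedge costs 195.8446, which is the no-arbitrage price.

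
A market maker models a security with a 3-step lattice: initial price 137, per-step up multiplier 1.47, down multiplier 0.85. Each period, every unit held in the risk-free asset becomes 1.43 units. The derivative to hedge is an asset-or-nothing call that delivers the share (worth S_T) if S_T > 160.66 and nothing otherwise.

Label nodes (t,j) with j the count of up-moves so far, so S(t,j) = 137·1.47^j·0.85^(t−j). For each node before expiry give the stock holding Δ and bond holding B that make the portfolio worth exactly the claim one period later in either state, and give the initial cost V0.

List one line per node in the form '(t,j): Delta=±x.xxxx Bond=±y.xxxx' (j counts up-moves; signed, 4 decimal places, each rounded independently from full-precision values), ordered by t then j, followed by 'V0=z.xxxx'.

(0,0): Delta=1.0996 Bond=-14.2406
(1,0): Delta=2.2800 Bond=-157.8213
(1,1): Delta=1.0526 Bond=-10.8842
(2,0): Delta=0.0000 Bond=0.0000
(2,1): Delta=2.3710 Bond=-241.2489
(2,2): Delta=1.0000 Bond=0.0000
V0=136.4110

Under the risk-neutral measure, an up-move has probability p* = (R−d)/(u−d) = 0.9355 and values discount at R = 1.43.
Payoff layer (t=3): V(3,0)=0.0000, V(3,1)=0.0000, V(3,2)=251.6368, V(3,3)=435.1837
(2,0): S=98.9825. Δ = (V_up−V_dn)/(S_up−S_dn) = (0.0000−0.0000)/(145.5043−84.1351) = 0.0000. V = [p*·0.0000 + (1−p*)·0.0000]/1.43 = 0.0000. B = V − Δ·S = 0.0000.
(2,1): S=171.1815. Δ = (V_up−V_dn)/(S_up−S_dn) = (251.6368−0.0000)/(251.6368−145.5043) = 2.3710. V = [p*·251.6368 + (1−p*)·0.0000]/1.43 = 164.6169. B = V − Δ·S = -241.2489.
(2,2): S=296.0433. Δ = (V_up−V_dn)/(S_up−S_dn) = (435.1837−251.6368)/(435.1837−251.6368) = 1.0000. V = [p*·435.1837 + (1−p*)·251.6368]/1.43 = 296.0433. B = V − Δ·S = 0.0000.
(1,0): S=116.4500. Δ = (V_up−V_dn)/(S_up−S_dn) = (164.6169−0.0000)/(171.1815−98.9825) = 2.2800. V = [p*·164.6169 + (1−p*)·0.0000]/1.43 = 107.6898. B = V − Δ·S = -157.8213.
(1,1): S=201.3900. Δ = (V_up−V_dn)/(S_up−S_dn) = (296.0433−164.6169)/(296.0433−171.1815) = 1.0526. V = [p*·296.0433 + (1−p*)·164.6169]/1.43 = 201.0938. B = V − Δ·S = -10.8842.
(0,0): S=137.0000. Δ = (V_up−V_dn)/(S_up−S_dn) = (201.0938−107.6898)/(201.3900−116.4500) = 1.0996. V = [p*·201.0938 + (1−p*)·107.6898]/1.43 = 136.4110. B = V − Δ·S = -14.2406.
Self-financing check: at every node Δ·S+B equals the discounted successor values.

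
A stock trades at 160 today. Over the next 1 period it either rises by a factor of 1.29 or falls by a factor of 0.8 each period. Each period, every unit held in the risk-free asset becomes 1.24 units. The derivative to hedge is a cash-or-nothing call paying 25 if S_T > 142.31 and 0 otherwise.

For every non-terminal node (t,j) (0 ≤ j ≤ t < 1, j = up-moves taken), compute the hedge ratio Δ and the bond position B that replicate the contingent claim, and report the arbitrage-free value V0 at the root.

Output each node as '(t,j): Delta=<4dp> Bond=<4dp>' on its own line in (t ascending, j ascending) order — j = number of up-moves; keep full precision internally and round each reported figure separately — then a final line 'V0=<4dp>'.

The replicating-portfolio and risk-neutral prices coincide; use p* = (1.24−0.8)/(1.29−0.8) = 0.8980 for the latter.
Payoff layer (t=1): V(1,0)=0.0000, V(1,1)=25.0000
(0,0): S=160.0000. Δ = (V_up−V_dn)/(S_up−S_dn) = (25.0000−0.0000)/(206.4000−128.0000) = 0.3189. V = [p*·25.0000 + (1−p*)·0.0000]/1.24 = 18.1040. B = V − Δ·S = -32.9164.
Each (Δ,B) replicates both successor values, so the strategy is self-financing and V0 is arbitrage-free.

(0,0): Delta=0.3189 Bond=-32.9164
V0=18.1040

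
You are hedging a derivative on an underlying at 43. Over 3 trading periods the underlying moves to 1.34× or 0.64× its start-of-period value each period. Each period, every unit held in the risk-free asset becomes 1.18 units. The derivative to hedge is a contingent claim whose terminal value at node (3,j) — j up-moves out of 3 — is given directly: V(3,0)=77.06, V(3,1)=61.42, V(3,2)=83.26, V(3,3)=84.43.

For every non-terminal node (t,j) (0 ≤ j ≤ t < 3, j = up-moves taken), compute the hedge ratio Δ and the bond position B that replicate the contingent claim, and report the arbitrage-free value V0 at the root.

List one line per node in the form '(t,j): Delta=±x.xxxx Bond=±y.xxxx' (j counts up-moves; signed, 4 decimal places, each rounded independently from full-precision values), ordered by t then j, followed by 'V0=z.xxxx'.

Risk-neutral probability p* = (R−d)/(u−d) = (1.18−0.64)/(1.34−0.64) = 0.7714.
Terminal values V(3,·): V(3,0)=77.0600, V(3,1)=61.4200, V(3,2)=83.2600, V(3,3)=84.4300
Node (2,0) S=17.6128: V=(p*·61.4200+(1−p*)·77.0600)/1.18=55.0804; Δ=(61.4200−77.0600)/(23.6012−11.2722)=-1.2686; B=V−Δ·S=77.4232
Node (2,1) S=36.8768: V=(p*·83.2600+(1−p*)·61.4200)/1.18=66.3288; Δ=(83.2600−61.4200)/(49.4149−23.6012)=0.8461; B=V−Δ·S=35.1288
Node (2,2) S=77.2108: V=(p*·84.4300+(1−p*)·83.2600)/1.18=71.3242; Δ=(84.4300−83.2600)/(103.4625−49.4149)=0.0216; B=V−Δ·S=69.6528
Node (1,0) S=27.5200: V=(p*·66.3288+(1−p*)·55.0804)/1.18=54.0320; Δ=(66.3288−55.0804)/(36.8768−17.6128)=0.5839; B=V−Δ·S=37.9628
Node (1,1) S=57.6200: V=(p*·71.3242+(1−p*)·66.3288)/1.18=59.4766; Δ=(71.3242−66.3288)/(77.2108−36.8768)=0.1239; B=V−Δ·S=52.3403
Node (0,0) S=43.0000: V=(p*·59.4766+(1−p*)·54.0320)/1.18=49.3493; Δ=(59.4766−54.0320)/(57.6200−27.5200)=0.1809; B=V−Δ·S=41.5712
Root portfolio cost Δ·43+B reproduces V0=49.3493.

(0,0): Delta=0.1809 Bond=41.5712
(1,0): Delta=0.5839 Bond=37.9628
(1,1): Delta=0.1239 Bond=52.3403
(2,0): Delta=-1.2686 Bond=77.4232
(2,1): Delta=0.8461 Bond=35.1288
(2,2): Delta=0.0216 Bond=69.6528
V0=49.3493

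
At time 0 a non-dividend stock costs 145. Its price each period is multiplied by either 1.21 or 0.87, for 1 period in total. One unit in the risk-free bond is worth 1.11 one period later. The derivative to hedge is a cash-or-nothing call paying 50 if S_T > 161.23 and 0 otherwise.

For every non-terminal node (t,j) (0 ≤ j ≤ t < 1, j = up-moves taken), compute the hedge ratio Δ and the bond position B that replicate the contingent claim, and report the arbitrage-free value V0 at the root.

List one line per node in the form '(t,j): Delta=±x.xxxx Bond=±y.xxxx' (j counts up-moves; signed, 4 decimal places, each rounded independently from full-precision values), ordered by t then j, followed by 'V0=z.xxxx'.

Since d<R<u, set p* = (R−d)/(u−d) = 0.7059; price each node as the discounted p*-expectation of its children.
Terminal values V(1,·): V(1,0)=0.0000, V(1,1)=50.0000
Node (0,0) S=145.0000: V=(p*·50.0000+(1−p*)·0.0000)/1.11=31.7965; Δ=(50.0000−0.0000)/(175.4500−126.1500)=1.0142; B=V−Δ·S=-115.2623
Root portfolio cost Δ·145+B reproduces V0=31.7965.

(0,0): Delta=1.0142 Bond=-115.2623
V0=31.7965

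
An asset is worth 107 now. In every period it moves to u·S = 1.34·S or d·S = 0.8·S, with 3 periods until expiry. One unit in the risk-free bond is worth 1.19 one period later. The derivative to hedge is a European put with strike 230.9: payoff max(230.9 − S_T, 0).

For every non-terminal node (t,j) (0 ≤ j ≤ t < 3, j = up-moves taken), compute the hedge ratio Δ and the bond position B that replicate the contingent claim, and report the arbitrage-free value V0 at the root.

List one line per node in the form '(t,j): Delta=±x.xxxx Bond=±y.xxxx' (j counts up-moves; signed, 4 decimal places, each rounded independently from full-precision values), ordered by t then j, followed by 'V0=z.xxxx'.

(0,0): Delta=-0.8307 Bond=124.8435
(1,0): Delta=-1.0000 Bond=163.0535
(1,1): Delta=-0.7919 Bond=142.9908
(2,0): Delta=-1.0000 Bond=194.0336
(2,1): Delta=-1.0000 Bond=194.0336
(2,2): Delta=-0.7441 Bond=160.9765
V0=35.9556

The replicating-portfolio and risk-neutral prices coincide; use p* = (1.19−0.8)/(1.34−0.8) = 0.7222 for the latter.
Payoff layer (t=3): V(3,0)=176.1160, V(3,1)=139.1368, V(3,2)=77.1966, V(3,3)=0.0000
Node (2,0) S=68.4800: V=(p*·139.1368+(1−p*)·176.1160)/1.19=125.5536; Δ=(139.1368−176.1160)/(91.7632−54.7840)=-1.0000; B=V−Δ·S=194.0336
Node (2,1) S=114.7040: V=(p*·77.1966+(1−p*)·139.1368)/1.19=79.3296; Δ=(77.1966−139.1368)/(153.7034−91.7632)=-1.0000; B=V−Δ·S=194.0336
Node (2,2) S=192.1292: V=(p*·0.0000+(1−p*)·77.1966)/1.19=18.0198; Δ=(0.0000−77.1966)/(257.4531−153.7034)=-0.7441; B=V−Δ·S=160.9765
Node (1,0) S=85.6000: V=(p*·79.3296+(1−p*)·125.5536)/1.19=77.4535; Δ=(79.3296−125.5536)/(114.7040−68.4800)=-1.0000; B=V−Δ·S=163.0535
Node (1,1) S=143.3800: V=(p*·18.0198+(1−p*)·79.3296)/1.19=29.4540; Δ=(18.0198−79.3296)/(192.1292−114.7040)=-0.7919; B=V−Δ·S=142.9908
Node (0,0) S=107.0000: V=(p*·29.4540+(1−p*)·77.4535)/1.19=35.9556; Δ=(29.4540−77.4535)/(143.3800−85.6000)=-0.8307; B=V−Δ·S=124.8435
Check: Δ(0,0)·S0 + B(0,0) = 35.9556 = V0.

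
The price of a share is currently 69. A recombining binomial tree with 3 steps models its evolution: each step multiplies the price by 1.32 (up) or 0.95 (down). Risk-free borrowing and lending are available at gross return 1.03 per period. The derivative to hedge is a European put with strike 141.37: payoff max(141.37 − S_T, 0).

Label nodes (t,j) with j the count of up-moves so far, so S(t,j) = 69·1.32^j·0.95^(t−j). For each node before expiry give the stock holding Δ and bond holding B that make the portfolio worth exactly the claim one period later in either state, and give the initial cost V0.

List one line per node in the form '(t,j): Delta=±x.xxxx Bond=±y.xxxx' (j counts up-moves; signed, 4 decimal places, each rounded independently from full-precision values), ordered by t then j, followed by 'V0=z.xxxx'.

(0,0): Delta=-0.9701 Bond=127.4702
(1,0): Delta=-1.0000 Bond=133.2548
(1,1): Delta=-0.8921 Bond=124.1875
(2,0): Delta=-1.0000 Bond=137.2524
(2,1): Delta=-1.0000 Bond=137.2524
(2,2): Delta=-0.6105 Bond=94.0580
V0=60.5339

Under the risk-neutral measure, an up-move has probability p* = (R−d)/(u−d) = 0.2162 and values discount at R = 1.03.
At expiry t=3: V(3,0)=82.2111, V(3,1)=59.1703, V(3,2)=27.1557, V(3,3)=0.0000
  t=2,j=0: stock 62.2725 → up 82.1997 (V=59.1703), down 59.1589 (V=82.2111). Price 74.9799; hedge Δ=-1.0000, bond B=137.2524.
  t=2,j=1: stock 86.5260 → up 114.2143 (V=27.1557), down 82.1997 (V=59.1703). Price 50.7264; hedge Δ=-1.0000, bond B=137.2524.
  t=2,j=2: stock 120.2256 → up 158.6978 (V=0.0000), down 114.2143 (V=27.1557). Price 20.6643; hedge Δ=-0.6105, bond B=94.0580.
  t=1,j=0: stock 65.5500 → up 86.5260 (V=50.7264), down 62.2725 (V=74.9799). Price 67.7048; hedge Δ=-1.0000, bond B=133.2548.
  t=1,j=1: stock 91.0800 → up 120.2256 (V=20.6643), down 86.5260 (V=50.7264). Price 42.9383; hedge Δ=-0.8921, bond B=124.1875.
  t=0,j=0: stock 69.0000 → up 91.0800 (V=42.9383), down 65.5500 (V=67.7048). Price 60.5339; hedge Δ=-0.9701, bond B=127.4702.
The time-0 hedge costs 60.5339, which is the no-arbitrage price.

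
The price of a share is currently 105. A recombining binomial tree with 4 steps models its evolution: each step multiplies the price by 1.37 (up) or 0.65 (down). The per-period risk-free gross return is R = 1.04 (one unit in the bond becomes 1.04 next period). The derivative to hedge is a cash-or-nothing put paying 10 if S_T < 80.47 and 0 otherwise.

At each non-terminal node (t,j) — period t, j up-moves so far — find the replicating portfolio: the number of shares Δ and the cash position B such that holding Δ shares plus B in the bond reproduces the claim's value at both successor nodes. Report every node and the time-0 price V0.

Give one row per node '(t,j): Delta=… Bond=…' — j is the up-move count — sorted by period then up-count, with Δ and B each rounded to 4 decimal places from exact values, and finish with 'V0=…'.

(0,0): Delta=-0.0401 Bond=6.3753
(1,0): Delta=-0.0934 Bond=10.2666
(1,1): Delta=-0.0188 Bond=3.5535
(2,0): Delta=-0.1631 Bond=13.7667
(2,1): Delta=-0.0655 Bond=8.0631
(2,2): Delta=0.0000 Bond=0.0000
(3,0): Delta=0.0000 Bond=9.6154
(3,1): Delta=-0.2285 Bond=18.2959
(3,2): Delta=0.0000 Bond=0.0000
(3,3): Delta=0.0000 Bond=0.0000
V0=2.1604

The replicating-portfolio and risk-neutral prices coincide; use p* = (1.04−0.65)/(1.37−0.65) = 0.5417 for the latter.
Terminal values V(4,·): V(4,0)=10.0000, V(4,1)=10.0000, V(4,2)=0.0000, V(4,3)=0.0000, V(4,4)=0.0000
Node (3,0) S=28.8356: V=(p*·10.0000+(1−p*)·10.0000)/1.04=9.6154; Δ=(10.0000−10.0000)/(39.5048−18.7432)=0.0000; B=V−Δ·S=9.6154
Node (3,1) S=60.7766: V=(p*·0.0000+(1−p*)·10.0000)/1.04=4.4071; Δ=(0.0000−10.0000)/(83.2640−39.5048)=-0.2285; B=V−Δ·S=18.2959
Node (3,2) S=128.0984: V=(p*·0.0000+(1−p*)·0.0000)/1.04=0.0000; Δ=(0.0000−0.0000)/(175.4948−83.2640)=0.0000; B=V−Δ·S=0.0000
Node (3,3) S=269.9921: V=(p*·0.0000+(1−p*)·0.0000)/1.04=0.0000; Δ=(0.0000−0.0000)/(369.8891−175.4948)=0.0000; B=V−Δ·S=0.0000
Node (2,0) S=44.3625: V=(p*·4.4071+(1−p*)·9.6154)/1.04=6.5329; Δ=(4.4071−9.6154)/(60.7766−28.8356)=-0.1631; B=V−Δ·S=13.7667
Node (2,1) S=93.5025: V=(p*·0.0000+(1−p*)·4.4071)/1.04=1.9422; Δ=(0.0000−4.4071)/(128.0984−60.7766)=-0.0655; B=V−Δ·S=8.0631
Node (2,2) S=197.0745: V=(p*·0.0000+(1−p*)·0.0000)/1.04=0.0000; Δ=(0.0000−0.0000)/(269.9921−128.0984)=0.0000; B=V−Δ·S=0.0000
Node (1,0) S=68.2500: V=(p*·1.9422+(1−p*)·6.5329)/1.04=3.8906; Δ=(1.9422−6.5329)/(93.5025−44.3625)=-0.0934; B=V−Δ·S=10.2666
Node (1,1) S=143.8500: V=(p*·0.0000+(1−p*)·1.9422)/1.04=0.8559; Δ=(0.0000−1.9422)/(197.0745−93.5025)=-0.0188; B=V−Δ·S=3.5535
Node (0,0) S=105.0000: V=(p*·0.8559+(1−p*)·3.8906)/1.04=2.1604; Δ=(0.8559−3.8906)/(143.8500−68.2500)=-0.0401; B=V−Δ·S=6.3753
Check: Δ(0,0)·S0 + B(0,0) = 2.1604 = V0.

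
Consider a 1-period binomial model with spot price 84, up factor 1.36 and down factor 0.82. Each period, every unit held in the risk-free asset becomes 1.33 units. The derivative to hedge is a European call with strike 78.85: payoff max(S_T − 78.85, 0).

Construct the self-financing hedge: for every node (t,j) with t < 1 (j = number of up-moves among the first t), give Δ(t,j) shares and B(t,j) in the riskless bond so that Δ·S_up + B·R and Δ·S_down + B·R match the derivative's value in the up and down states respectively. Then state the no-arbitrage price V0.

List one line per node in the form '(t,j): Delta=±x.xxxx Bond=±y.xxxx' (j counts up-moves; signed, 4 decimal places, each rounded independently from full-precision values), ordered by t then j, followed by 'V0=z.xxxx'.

(0,0): Delta=0.7802 Bond=-40.4063
V0=25.1307

The replicating-portfolio and risk-neutral prices coincide; use p* = (1.33−0.82)/(1.36−0.82) = 0.9444 for the latter.
At expiry t=1: V(1,0)=0.0000, V(1,1)=35.3900
Node (0,0) S=84.0000: V=(p*·35.3900+(1−p*)·0.0000)/1.33=25.1307; Δ=(35.3900−0.0000)/(114.2400−68.8800)=0.7802; B=V−Δ·S=-40.4063
The time-0 hedge costs 25.1307, which is the no-arbitrage price.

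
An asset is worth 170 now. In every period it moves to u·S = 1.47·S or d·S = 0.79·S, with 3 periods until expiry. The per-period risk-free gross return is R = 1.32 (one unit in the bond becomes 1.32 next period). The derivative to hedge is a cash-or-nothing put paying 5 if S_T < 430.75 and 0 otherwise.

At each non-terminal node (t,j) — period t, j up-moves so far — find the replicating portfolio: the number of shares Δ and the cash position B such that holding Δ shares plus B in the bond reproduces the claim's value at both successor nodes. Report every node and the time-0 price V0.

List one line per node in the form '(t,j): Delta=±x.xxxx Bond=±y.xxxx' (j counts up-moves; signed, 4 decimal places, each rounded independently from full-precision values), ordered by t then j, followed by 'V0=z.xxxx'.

The replicating-portfolio and risk-neutral prices coincide; use p* = (1.32−0.79)/(1.47−0.79) = 0.7794 for the latter.
Payoff layer (t=3): V(3,0)=5.0000, V(3,1)=5.0000, V(3,2)=5.0000, V(3,3)=0.0000
Node (2,0) S=106.0970: V=(p*·5.0000+(1−p*)·5.0000)/1.32=3.7879; Δ=(5.0000−5.0000)/(155.9626−83.8166)=0.0000; B=V−Δ·S=3.7879
Node (2,1) S=197.4210: V=(p*·5.0000+(1−p*)·5.0000)/1.32=3.7879; Δ=(5.0000−5.0000)/(290.2089−155.9626)=0.0000; B=V−Δ·S=3.7879
Node (2,2) S=367.3530: V=(p*·0.0000+(1−p*)·5.0000)/1.32=0.8356; Δ=(0.0000−5.0000)/(540.0089−290.2089)=-0.0200; B=V−Δ·S=8.1885
Node (1,0) S=134.3000: V=(p*·3.7879+(1−p*)·3.7879)/1.32=2.8696; Δ=(3.7879−3.7879)/(197.4210−106.0970)=0.0000; B=V−Δ·S=2.8696
Node (1,1) S=249.9000: V=(p*·0.8356+(1−p*)·3.7879)/1.32=1.1264; Δ=(0.8356−3.7879)/(367.3530−197.4210)=-0.0174; B=V−Δ·S=5.4680
Node (0,0) S=170.0000: V=(p*·1.1264+(1−p*)·2.8696)/1.32=1.1446; Δ=(1.1264−2.8696)/(249.9000−134.3000)=-0.0151; B=V−Δ·S=3.7082
Check: Δ(0,0)·S0 + B(0,0) = 1.1446 = V0.

(0,0): Delta=-0.0151 Bond=3.7082
(1,0): Delta=0.0000 Bond=2.8696
(1,1): Delta=-0.0174 Bond=5.4680
(2,0): Delta=0.0000 Bond=3.7879
(2,1): Delta=0.0000 Bond=3.7879
(2,2): Delta=-0.0200 Bond=8.1885
V0=1.1446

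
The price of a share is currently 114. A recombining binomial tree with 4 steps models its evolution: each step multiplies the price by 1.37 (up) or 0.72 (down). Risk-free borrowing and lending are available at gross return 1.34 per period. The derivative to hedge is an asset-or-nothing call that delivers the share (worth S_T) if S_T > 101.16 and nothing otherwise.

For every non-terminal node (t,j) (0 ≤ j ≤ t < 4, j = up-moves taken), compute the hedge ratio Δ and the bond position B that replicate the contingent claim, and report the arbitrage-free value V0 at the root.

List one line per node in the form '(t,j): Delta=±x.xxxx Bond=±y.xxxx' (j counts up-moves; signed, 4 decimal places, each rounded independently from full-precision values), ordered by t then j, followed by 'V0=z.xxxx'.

The replicating-portfolio and risk-neutral prices coincide; use p* = (1.34−0.72)/(1.37−0.72) = 0.9538 for the latter.
Terminal payoffs: V(4,0)=0.0000, V(4,1)=0.0000, V(4,2)=110.9203, V(4,3)=211.0567, V(4,4)=401.5939
(3,0): S=42.5503. Δ = (V_up−V_dn)/(S_up−S_dn) = (0.0000−0.0000)/(58.2939−30.6362) = 0.0000. V = [p*·0.0000 + (1−p*)·0.0000]/1.34 = 0.0000. B = V − Δ·S = 0.0000.
(3,1): S=80.9637. Δ = (V_up−V_dn)/(S_up−S_dn) = (110.9203−0.0000)/(110.9203−58.2939) = 2.1077. V = [p*·110.9203 + (1−p*)·0.0000]/1.34 = 78.9559. B = V − Δ·S = -91.6907.
(3,2): S=154.0560. Δ = (V_up−V_dn)/(S_up−S_dn) = (211.0567−110.9203)/(211.0567−110.9203) = 1.0000. V = [p*·211.0567 + (1−p*)·110.9203]/1.34 = 154.0560. B = V − Δ·S = 0.0000.
(3,3): S=293.1342. Δ = (V_up−V_dn)/(S_up−S_dn) = (401.5939−211.0567)/(401.5939−211.0567) = 1.0000. V = [p*·401.5939 + (1−p*)·211.0567]/1.34 = 293.1342. B = V − Δ·S = 0.0000.
(2,0): S=59.0976. Δ = (V_up−V_dn)/(S_up−S_dn) = (78.9559−0.0000)/(80.9637−42.5503) = 2.0554. V = [p*·78.9559 + (1−p*)·0.0000]/1.34 = 56.2028. B = V − Δ·S = -65.2678.
(2,1): S=112.4496. Δ = (V_up−V_dn)/(S_up−S_dn) = (154.0560−78.9559)/(154.0560−80.9637) = 1.0275. V = [p*·154.0560 + (1−p*)·78.9559]/1.34 = 112.3804. B = V − Δ·S = -3.1581.
(2,2): S=213.9666. Δ = (V_up−V_dn)/(S_up−S_dn) = (293.1342−154.0560)/(293.1342−154.0560) = 1.0000. V = [p*·293.1342 + (1−p*)·154.0560]/1.34 = 213.9666. B = V − Δ·S = 0.0000.
(1,0): S=82.0800. Δ = (V_up−V_dn)/(S_up−S_dn) = (112.3804−56.2028)/(112.4496−59.0976) = 1.0530. V = [p*·112.3804 + (1−p*)·56.2028]/1.34 = 81.9311. B = V − Δ·S = -4.4961.
(1,1): S=156.1800. Δ = (V_up−V_dn)/(S_up−S_dn) = (213.9666−112.3804)/(213.9666−112.4496) = 1.0007. V = [p*·213.9666 + (1−p*)·112.3804]/1.34 = 156.1776. B = V − Δ·S = -0.1088.
(0,0): S=114.0000. Δ = (V_up−V_dn)/(S_up−S_dn) = (156.1776−81.9311)/(156.1800−82.0800) = 1.0020. V = [p*·156.1776 + (1−p*)·81.9311]/1.34 = 113.9932. B = V − Δ·S = -0.2323.
Root portfolio cost Δ·114+B reproduces V0=113.9932.

(0,0): Delta=1.0020 Bond=-0.2323
(1,0): Delta=1.0530 Bond=-4.4961
(1,1): Delta=1.0007 Bond=-0.1088
(2,0): Delta=2.0554 Bond=-65.2678
(2,1): Delta=1.0275 Bond=-3.1581
(2,2): Delta=1.0000 Bond=0.0000
(3,0): Delta=0.0000 Bond=0.0000
(3,1): Delta=2.1077 Bond=-91.6907
(3,2): Delta=1.0000 Bond=0.0000
(3,3): Delta=1.0000 Bond=0.0000
V0=113.9932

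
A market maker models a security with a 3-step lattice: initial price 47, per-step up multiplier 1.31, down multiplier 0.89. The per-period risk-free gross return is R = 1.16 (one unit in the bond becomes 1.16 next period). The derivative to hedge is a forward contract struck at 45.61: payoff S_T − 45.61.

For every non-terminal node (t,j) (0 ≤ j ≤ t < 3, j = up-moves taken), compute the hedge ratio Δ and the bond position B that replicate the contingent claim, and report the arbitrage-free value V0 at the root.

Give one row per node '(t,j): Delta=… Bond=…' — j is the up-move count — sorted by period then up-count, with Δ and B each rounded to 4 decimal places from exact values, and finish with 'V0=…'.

(0,0): Delta=1.0000 Bond=-29.2204
(1,0): Delta=1.0000 Bond=-33.8957
(1,1): Delta=1.0000 Bond=-33.8957
(2,0): Delta=1.0000 Bond=-39.3190
(2,1): Delta=1.0000 Bond=-39.3190
(2,2): Delta=1.0000 Bond=-39.3190
V0=17.7796

No-arbitrage ⇒ martingale measure with p* = (R−d)/(u−d) = 0.6429.
Terminal values V(3,·): V(3,0)=-12.4765, V(3,1)=3.1596, V(3,2)=26.1745, V(3,3)=60.0503
Node (2,0) S=37.2287: V=(p*·3.1596+(1−p*)·-12.4765)/1.16=-2.0903; Δ=(3.1596−-12.4765)/(48.7696−33.1335)=1.0000; B=V−Δ·S=-39.3190
Node (2,1) S=54.7973: V=(p*·26.1745+(1−p*)·3.1596)/1.16=15.4783; Δ=(26.1745−3.1596)/(71.7845−48.7696)=1.0000; B=V−Δ·S=-39.3190
Node (2,2) S=80.6567: V=(p*·60.0503+(1−p*)·26.1745)/1.16=41.3377; Δ=(60.0503−26.1745)/(105.6603−71.7845)=1.0000; B=V−Δ·S=-39.3190
Node (1,0) S=41.8300: V=(p*·15.4783+(1−p*)·-2.0903)/1.16=7.9343; Δ=(15.4783−-2.0903)/(54.7973−37.2287)=1.0000; B=V−Δ·S=-33.8957
Node (1,1) S=61.5700: V=(p*·41.3377+(1−p*)·15.4783)/1.16=27.6743; Δ=(41.3377−15.4783)/(80.6567−54.7973)=1.0000; B=V−Δ·S=-33.8957
Node (0,0) S=47.0000: V=(p*·27.6743+(1−p*)·7.9343)/1.16=17.7796; Δ=(27.6743−7.9343)/(61.5700−41.8300)=1.0000; B=V−Δ·S=-29.2204
The time-0 hedge costs 17.7796, which is the no-arbitrage price.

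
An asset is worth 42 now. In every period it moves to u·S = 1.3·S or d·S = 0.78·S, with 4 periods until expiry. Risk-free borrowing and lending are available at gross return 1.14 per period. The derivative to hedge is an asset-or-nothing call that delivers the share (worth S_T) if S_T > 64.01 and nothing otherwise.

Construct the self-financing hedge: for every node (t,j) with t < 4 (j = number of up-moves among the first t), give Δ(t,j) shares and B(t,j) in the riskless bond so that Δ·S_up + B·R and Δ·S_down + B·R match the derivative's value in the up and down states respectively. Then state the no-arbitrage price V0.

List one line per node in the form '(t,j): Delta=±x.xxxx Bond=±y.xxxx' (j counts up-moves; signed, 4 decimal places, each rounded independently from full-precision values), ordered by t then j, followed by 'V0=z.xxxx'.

(0,0): Delta=1.4762 Bond=-28.2802
(1,0): Delta=1.5582 Bond=-34.9260
(1,1): Delta=1.4543 Bond=-31.0453
(2,0): Delta=0.0000 Bond=0.0000
(2,1): Delta=1.9737 Bond=-57.5115
(2,2): Delta=1.3158 Bond=-25.5607
(3,0): Delta=0.0000 Bond=0.0000
(3,1): Delta=0.0000 Bond=0.0000
(3,2): Delta=2.5000 Bond=-94.7023
(3,3): Delta=1.0000 Bond=0.0000
V0=33.7187

The replicating-portfolio and risk-neutral prices coincide; use p* = (1.14−0.78)/(1.3−0.78) = 0.6923 for the latter.
Terminal values V(4,·): V(4,0)=0.0000, V(4,1)=0.0000, V(4,2)=0.0000, V(4,3)=71.9737, V(4,4)=119.9562
  t=3,j=0: stock 19.9312 → up 25.9105 (V=0.0000), down 15.5463 (V=0.0000). Price 0.0000; hedge Δ=0.0000, bond B=0.0000.
  t=3,j=1: stock 33.2186 → up 43.1842 (V=0.0000), down 25.9105 (V=0.0000). Price 0.0000; hedge Δ=0.0000, bond B=0.0000.
  t=3,j=2: stock 55.3644 → up 71.9737 (V=71.9737), down 43.1842 (V=0.0000). Price 43.7087; hedge Δ=2.5000, bond B=-94.7023.
  t=3,j=3: stock 92.2740 → up 119.9562 (V=119.9562), down 71.9737 (V=71.9737). Price 92.2740; hedge Δ=1.0000, bond B=0.0000.
  t=2,j=0: stock 25.5528 → up 33.2186 (V=0.0000), down 19.9312 (V=0.0000). Price 0.0000; hedge Δ=0.0000, bond B=0.0000.
  t=2,j=1: stock 42.5880 → up 55.3644 (V=43.7087), down 33.2186 (V=0.0000). Price 26.5438; hedge Δ=1.9737, bond B=-57.5115.
  t=2,j=2: stock 70.9800 → up 92.2740 (V=92.2740), down 55.3644 (V=43.7087). Price 67.8341; hedge Δ=1.3158, bond B=-25.5607.
  t=1,j=0: stock 32.7600 → up 42.5880 (V=26.5438), down 25.5528 (V=0.0000). Price 16.1197; hedge Δ=1.5582, bond B=-34.9260.
  t=1,j=1: stock 54.6000 → up 70.9800 (V=67.8341), down 42.5880 (V=26.5438). Price 48.3591; hedge Δ=1.4543, bond B=-31.0453.
  t=0,j=0: stock 42.0000 → up 54.6000 (V=48.3591), down 32.7600 (V=16.1197). Price 33.7187; hedge Δ=1.4762, bond B=-28.2802.
Each (Δ,B) replicates both successor values, so the strategy is self-financing and V0 is arbitrage-free.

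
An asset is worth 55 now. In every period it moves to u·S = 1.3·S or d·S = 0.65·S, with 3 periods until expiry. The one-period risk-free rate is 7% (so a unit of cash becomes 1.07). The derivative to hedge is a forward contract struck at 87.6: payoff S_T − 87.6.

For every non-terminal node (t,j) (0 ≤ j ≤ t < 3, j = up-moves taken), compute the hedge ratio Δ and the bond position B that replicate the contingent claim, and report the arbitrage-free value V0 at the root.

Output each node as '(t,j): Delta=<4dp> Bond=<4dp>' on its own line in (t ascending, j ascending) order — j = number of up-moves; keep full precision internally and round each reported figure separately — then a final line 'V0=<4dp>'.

(0,0): Delta=1.0000 Bond=-71.5077
(1,0): Delta=1.0000 Bond=-76.5132
(1,1): Delta=1.0000 Bond=-76.5132
(2,0): Delta=1.0000 Bond=-81.8692
(2,1): Delta=1.0000 Bond=-81.8692
(2,2): Delta=1.0000 Bond=-81.8692
V0=-16.5077

Risk-neutral probability p* = (R−d)/(u−d) = (1.07−0.65)/(1.3−0.65) = 0.6462.
Payoff layer (t=3): V(3,0)=-72.4956, V(3,1)=-57.3912, V(3,2)=-27.1825, V(3,3)=33.2350
  t=2,j=0: stock 23.2375 → up 30.2088 (V=-57.3912), down 15.1044 (V=-72.4956). Price -58.6317; hedge Δ=1.0000, bond B=-81.8692.
  t=2,j=1: stock 46.4750 → up 60.4175 (V=-27.1825), down 30.2088 (V=-57.3912). Price -35.3942; hedge Δ=1.0000, bond B=-81.8692.
  t=2,j=2: stock 92.9500 → up 120.8350 (V=33.2350), down 60.4175 (V=-27.1825). Price 11.0808; hedge Δ=1.0000, bond B=-81.8692.
  t=1,j=0: stock 35.7500 → up 46.4750 (V=-35.3942), down 23.2375 (V=-58.6317). Price -40.7632; hedge Δ=1.0000, bond B=-76.5132.
  t=1,j=1: stock 71.5000 → up 92.9500 (V=11.0808), down 46.4750 (V=-35.3942). Price -5.0132; hedge Δ=1.0000, bond B=-76.5132.
  t=0,j=0: stock 55.0000 → up 71.5000 (V=-5.0132), down 35.7500 (V=-40.7632). Price -16.5077; hedge Δ=1.0000, bond B=-71.5077.
The time-0 hedge costs -16.5077, which is the no-arbitrage price.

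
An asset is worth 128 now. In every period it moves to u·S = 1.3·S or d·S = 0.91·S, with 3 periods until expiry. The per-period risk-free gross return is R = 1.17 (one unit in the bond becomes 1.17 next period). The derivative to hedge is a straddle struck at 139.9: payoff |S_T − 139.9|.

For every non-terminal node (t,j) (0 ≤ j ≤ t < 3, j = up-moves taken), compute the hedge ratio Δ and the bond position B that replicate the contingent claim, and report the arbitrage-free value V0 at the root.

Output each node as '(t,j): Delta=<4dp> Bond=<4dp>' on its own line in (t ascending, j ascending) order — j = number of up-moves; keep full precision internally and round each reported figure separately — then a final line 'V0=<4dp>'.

(0,0): Delta=0.8382 Bond=-64.0458
(1,0): Delta=0.4287 Bond=-27.2346
(1,1): Delta=0.9815 Bond=-98.7830
(2,0): Delta=-1.0000 Bond=119.5726
(2,1): Delta=0.9287 Bond=-107.5831
(2,2): Delta=1.0000 Bond=-119.5726
V0=43.2437

The replicating-portfolio and risk-neutral prices coincide; use p* = (1.17−0.91)/(1.3−0.91) = 0.6667 for the latter.
Terminal payoffs: V(3,0)=43.4429, V(3,1)=2.1042, V(3,2)=56.9512, V(3,3)=141.3160
(2,0): S=105.9968. Δ = (V_up−V_dn)/(S_up−S_dn) = (2.1042−43.4429)/(137.7958−96.4571) = -1.0000. V = [p*·2.1042 + (1−p*)·43.4429]/1.17 = 13.5758. B = V − Δ·S = 119.5726.
(2,1): S=151.4240. Δ = (V_up−V_dn)/(S_up−S_dn) = (56.9512−2.1042)/(196.8512−137.7958) = 0.9287. V = [p*·56.9512 + (1−p*)·2.1042]/1.17 = 33.0503. B = V − Δ·S = -107.5831.
(2,2): S=216.3200. Δ = (V_up−V_dn)/(S_up−S_dn) = (141.3160−56.9512)/(281.2160−196.8512) = 1.0000. V = [p*·141.3160 + (1−p*)·56.9512]/1.17 = 96.7474. B = V − Δ·S = -119.5726.
(1,0): S=116.4800. Δ = (V_up−V_dn)/(S_up−S_dn) = (33.0503−13.5758)/(151.4240−105.9968) = 0.4287. V = [p*·33.0503 + (1−p*)·13.5758]/1.17 = 22.6998. B = V − Δ·S = -27.2346.
(1,1): S=166.4000. Δ = (V_up−V_dn)/(S_up−S_dn) = (96.7474−33.0503)/(216.3200−151.4240) = 0.9815. V = [p*·96.7474 + (1−p*)·33.0503]/1.17 = 64.5427. B = V − Δ·S = -98.7830.
(0,0): S=128.0000. Δ = (V_up−V_dn)/(S_up−S_dn) = (64.5427−22.6998)/(166.4000−116.4800) = 0.8382. V = [p*·64.5427 + (1−p*)·22.6998]/1.17 = 43.2437. B = V − Δ·S = -64.0458.
The time-0 hedge costs 43.2437, which is the no-arbitrage price.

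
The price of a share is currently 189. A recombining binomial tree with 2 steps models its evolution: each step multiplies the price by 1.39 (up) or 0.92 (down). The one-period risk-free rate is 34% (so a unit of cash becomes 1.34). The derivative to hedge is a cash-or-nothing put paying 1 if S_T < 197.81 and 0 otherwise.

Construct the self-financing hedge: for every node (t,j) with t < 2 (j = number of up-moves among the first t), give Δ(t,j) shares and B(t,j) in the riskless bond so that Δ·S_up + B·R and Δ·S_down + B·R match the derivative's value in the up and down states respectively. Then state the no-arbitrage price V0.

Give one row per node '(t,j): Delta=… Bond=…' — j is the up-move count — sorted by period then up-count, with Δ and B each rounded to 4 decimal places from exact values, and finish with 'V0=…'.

(0,0): Delta=-0.0009 Bond=0.1752
(1,0): Delta=-0.0122 Bond=2.2070
(1,1): Delta=0.0000 Bond=0.0000
V0=0.0063

No-arbitrage ⇒ martingale measure with p* = (R−d)/(u−d) = 0.8936.
Payoff layer (t=2): V(2,0)=1.0000, V(2,1)=0.0000, V(2,2)=0.0000
  t=1,j=0: stock 173.8800 → up 241.6932 (V=0.0000), down 159.9696 (V=1.0000). Price 0.0794; hedge Δ=-0.0122, bond B=2.2070.
  t=1,j=1: stock 262.7100 → up 365.1669 (V=0.0000), down 241.6932 (V=0.0000). Price 0.0000; hedge Δ=0.0000, bond B=0.0000.
  t=0,j=0: stock 189.0000 → up 262.7100 (V=0.0000), down 173.8800 (V=0.0794). Price 0.0063; hedge Δ=-0.0009, bond B=0.1752.
The time-0 hedge costs 0.0063, which is the no-arbitrage price.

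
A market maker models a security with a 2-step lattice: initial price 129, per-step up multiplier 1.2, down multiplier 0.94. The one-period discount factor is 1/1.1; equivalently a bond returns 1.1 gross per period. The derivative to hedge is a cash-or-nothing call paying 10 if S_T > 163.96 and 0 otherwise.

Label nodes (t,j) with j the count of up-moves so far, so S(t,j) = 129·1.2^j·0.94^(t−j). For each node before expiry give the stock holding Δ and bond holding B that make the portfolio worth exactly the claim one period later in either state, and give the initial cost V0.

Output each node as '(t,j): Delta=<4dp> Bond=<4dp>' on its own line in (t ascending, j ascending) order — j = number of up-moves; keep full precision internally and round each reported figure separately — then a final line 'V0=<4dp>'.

(0,0): Delta=0.1668 Bond=-18.3872
(1,0): Delta=0.0000 Bond=0.0000
(1,1): Delta=0.2485 Bond=-32.8671
V0=3.1297

Under the risk-neutral measure, an up-move has probability p* = (R−d)/(u−d) = 0.6154 and values discount at R = 1.1.
Terminal values V(2,·): V(2,0)=0.0000, V(2,1)=0.0000, V(2,2)=10.0000
  t=1,j=0: stock 121.2600 → up 145.5120 (V=0.0000), down 113.9844 (V=0.0000). Price 0.0000; hedge Δ=0.0000, bond B=0.0000.
  t=1,j=1: stock 154.8000 → up 185.7600 (V=10.0000), down 145.5120 (V=0.0000). Price 5.5944; hedge Δ=0.2485, bond B=-32.8671.
  t=0,j=0: stock 129.0000 → up 154.8000 (V=5.5944), down 121.2600 (V=0.0000). Price 3.1297; hedge Δ=0.1668, bond B=-18.3872.
Check: Δ(0,0)·S0 + B(0,0) = 3.1297 = V0.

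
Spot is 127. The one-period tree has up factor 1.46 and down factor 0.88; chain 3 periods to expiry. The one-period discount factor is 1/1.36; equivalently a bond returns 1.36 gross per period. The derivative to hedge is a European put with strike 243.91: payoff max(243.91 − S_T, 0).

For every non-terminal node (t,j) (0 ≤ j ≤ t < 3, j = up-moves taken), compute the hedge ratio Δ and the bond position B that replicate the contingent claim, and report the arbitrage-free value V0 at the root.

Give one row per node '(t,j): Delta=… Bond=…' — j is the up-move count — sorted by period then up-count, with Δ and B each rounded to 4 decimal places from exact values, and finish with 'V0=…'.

Since d<R<u, set p* = (R−d)/(u−d) = 0.8276; price each node as the discounted p*-expectation of its children.
Terminal payoffs: V(3,0)=157.3631, V(3,1)=100.3208, V(3,2)=5.6824, V(3,3)=0.0000
Node (2,0) S=98.3488: V=(p*·100.3208+(1−p*)·157.3631)/1.36=80.9968; Δ=(100.3208−157.3631)/(143.5892−86.5469)=-1.0000; B=V−Δ·S=179.3456
Node (2,1) S=163.1696: V=(p*·5.6824+(1−p*)·100.3208)/1.36=16.1760; Δ=(5.6824−100.3208)/(238.2276−143.5892)=-1.0000; B=V−Δ·S=179.3456
Node (2,2) S=270.7132: V=(p*·0.0000+(1−p*)·5.6824)/1.36=0.7204; Δ=(0.0000−5.6824)/(395.2413−238.2276)=-0.0362; B=V−Δ·S=10.5176
Node (1,0) S=111.7600: V=(p*·16.1760+(1−p*)·80.9968)/1.36=20.1118; Δ=(16.1760−80.9968)/(163.1696−98.3488)=-1.0000; B=V−Δ·S=131.8718
Node (1,1) S=185.4200: V=(p*·0.7204+(1−p*)·16.1760)/1.36=2.4891; Δ=(0.7204−16.1760)/(270.7132−163.1696)=-0.1437; B=V−Δ·S=29.1367
Node (0,0) S=127.0000: V=(p*·2.4891+(1−p*)·20.1118)/1.36=4.0643; Δ=(2.4891−20.1118)/(185.4200−111.7600)=-0.2392; B=V−Δ·S=34.4482
Root portfolio cost Δ·127+B reproduces V0=4.0643.

(0,0): Delta=-0.2392 Bond=34.4482
(1,0): Delta=-1.0000 Bond=131.8718
(1,1): Delta=-0.1437 Bond=29.1367
(2,0): Delta=-1.0000 Bond=179.3456
(2,1): Delta=-1.0000 Bond=179.3456
(2,2): Delta=-0.0362 Bond=10.5176
V0=4.0643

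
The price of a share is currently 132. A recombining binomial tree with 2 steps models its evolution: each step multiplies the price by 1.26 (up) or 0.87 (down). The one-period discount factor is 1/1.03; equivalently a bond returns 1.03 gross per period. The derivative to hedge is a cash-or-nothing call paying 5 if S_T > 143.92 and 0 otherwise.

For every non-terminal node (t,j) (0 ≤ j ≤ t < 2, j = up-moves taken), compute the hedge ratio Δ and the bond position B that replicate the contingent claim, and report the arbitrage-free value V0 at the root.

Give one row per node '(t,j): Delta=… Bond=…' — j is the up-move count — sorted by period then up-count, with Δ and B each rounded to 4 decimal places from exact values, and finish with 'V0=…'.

(0,0): Delta=0.0556 Bond=-4.2668
(1,0): Delta=0.1116 Bond=-10.8290
(1,1): Delta=0.0000 Bond=4.8544
V0=3.0738

Since d<R<u, set p* = (R−d)/(u−d) = 0.4103; price each node as the discounted p*-expectation of its children.
At expiry t=2: V(2,0)=0.0000, V(2,1)=5.0000, V(2,2)=5.0000
(1,0): S=114.8400. Δ = (V_up−V_dn)/(S_up−S_dn) = (5.0000−0.0000)/(144.6984−99.9108) = 0.1116. V = [p*·5.0000 + (1−p*)·0.0000]/1.03 = 1.9915. B = V − Δ·S = -10.8290.
(1,1): S=166.3200. Δ = (V_up−V_dn)/(S_up−S_dn) = (5.0000−5.0000)/(209.5632−144.6984) = 0.0000. V = [p*·5.0000 + (1−p*)·5.0000]/1.03 = 4.8544. B = V − Δ·S = 4.8544.
(0,0): S=132.0000. Δ = (V_up−V_dn)/(S_up−S_dn) = (4.8544−1.9915)/(166.3200−114.8400) = 0.0556. V = [p*·4.8544 + (1−p*)·1.9915]/1.03 = 3.0738. B = V − Δ·S = -4.2668.
Root portfolio cost Δ·132+B reproduces V0=3.0738.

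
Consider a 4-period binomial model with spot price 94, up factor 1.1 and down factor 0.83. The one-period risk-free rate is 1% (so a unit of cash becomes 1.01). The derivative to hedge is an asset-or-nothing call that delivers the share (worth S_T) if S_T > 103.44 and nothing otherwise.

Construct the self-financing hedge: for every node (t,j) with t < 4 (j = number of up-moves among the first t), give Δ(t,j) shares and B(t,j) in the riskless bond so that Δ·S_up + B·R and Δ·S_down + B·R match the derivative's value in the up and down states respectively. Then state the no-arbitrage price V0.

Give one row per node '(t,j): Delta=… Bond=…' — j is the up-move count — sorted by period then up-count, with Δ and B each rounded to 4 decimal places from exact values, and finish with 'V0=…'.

(0,0): Delta=2.1478 Bond=-136.3422
(1,0): Delta=2.1478 Bond=-137.7056
(1,1): Delta=2.1478 Bond=-137.7056
(2,0): Delta=0.0000 Bond=0.0000
(2,1): Delta=2.9581 Bond=-208.6240
(2,2): Delta=1.8421 Bond=-104.3120
(3,0): Delta=0.0000 Bond=0.0000
(3,1): Delta=0.0000 Bond=0.0000
(3,2): Delta=4.0741 Bond=-316.0654
(3,3): Delta=1.0000 Bond=0.0000
V0=65.5488

Risk-neutral probability p* = (R−d)/(u−d) = (1.01−0.83)/(1.1−0.83) = 0.6667.
Payoff layer (t=4): V(4,0)=0.0000, V(4,1)=0.0000, V(4,2)=0.0000, V(4,3)=103.8446, V(4,4)=137.6254
(3,0): S=53.7480. Δ = (V_up−V_dn)/(S_up−S_dn) = (0.0000−0.0000)/(59.1228−44.6108) = 0.0000. V = [p*·0.0000 + (1−p*)·0.0000]/1.01 = 0.0000. B = V − Δ·S = 0.0000.
(3,1): S=71.2323. Δ = (V_up−V_dn)/(S_up−S_dn) = (0.0000−0.0000)/(78.3555−59.1228) = 0.0000. V = [p*·0.0000 + (1−p*)·0.0000]/1.01 = 0.0000. B = V − Δ·S = 0.0000.
(3,2): S=94.4042. Δ = (V_up−V_dn)/(S_up−S_dn) = (103.8446−0.0000)/(103.8446−78.3555) = 4.0741. V = [p*·103.8446 + (1−p*)·0.0000]/1.01 = 68.5443. B = V − Δ·S = -316.0654.
(3,3): S=125.1140. Δ = (V_up−V_dn)/(S_up−S_dn) = (137.6254−103.8446)/(137.6254−103.8446) = 1.0000. V = [p*·137.6254 + (1−p*)·103.8446]/1.01 = 125.1140. B = V − Δ·S = 0.0000.
(2,0): S=64.7566. Δ = (V_up−V_dn)/(S_up−S_dn) = (0.0000−0.0000)/(71.2323−53.7480) = 0.0000. V = [p*·0.0000 + (1−p*)·0.0000]/1.01 = 0.0000. B = V − Δ·S = 0.0000.
(2,1): S=85.8220. Δ = (V_up−V_dn)/(S_up−S_dn) = (68.5443−0.0000)/(94.4042−71.2323) = 2.9581. V = [p*·68.5443 + (1−p*)·0.0000]/1.01 = 45.2438. B = V − Δ·S = -208.6240.
(2,2): S=113.7400. Δ = (V_up−V_dn)/(S_up−S_dn) = (125.1140−68.5443)/(125.1140−94.4042) = 1.8421. V = [p*·125.1140 + (1−p*)·68.5443]/1.01 = 105.2054. B = V − Δ·S = -104.3120.
(1,0): S=78.0200. Δ = (V_up−V_dn)/(S_up−S_dn) = (45.2438−0.0000)/(85.8220−64.7566) = 2.1478. V = [p*·45.2438 + (1−p*)·0.0000]/1.01 = 29.8639. B = V − Δ·S = -137.7056.
(1,1): S=103.4000. Δ = (V_up−V_dn)/(S_up−S_dn) = (105.2054−45.2438)/(113.7400−85.8220) = 2.1478. V = [p*·105.2054 + (1−p*)·45.2438]/1.01 = 84.3744. B = V − Δ·S = -137.7056.
(0,0): S=94.0000. Δ = (V_up−V_dn)/(S_up−S_dn) = (84.3744−29.8639)/(103.4000−78.0200) = 2.1478. V = [p*·84.3744 + (1−p*)·29.8639]/1.01 = 65.5488. B = V − Δ·S = -136.3422.
Check: Δ(0,0)·S0 + B(0,0) = 65.5488 = V0.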